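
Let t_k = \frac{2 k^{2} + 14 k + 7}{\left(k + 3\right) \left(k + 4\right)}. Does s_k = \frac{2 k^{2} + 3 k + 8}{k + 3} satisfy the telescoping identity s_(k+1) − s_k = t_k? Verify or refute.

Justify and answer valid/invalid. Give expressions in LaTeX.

Valid — Δs_k = t_k.

s_(k+1) = (2*k**2 + 7*k + 13)/(k + 4)
s_(k+1) − s_k = (2*k**2 + 14*k + 7)/(k**2 + 7*k + 12)
(s_(k+1) − s_k) − t_k = 0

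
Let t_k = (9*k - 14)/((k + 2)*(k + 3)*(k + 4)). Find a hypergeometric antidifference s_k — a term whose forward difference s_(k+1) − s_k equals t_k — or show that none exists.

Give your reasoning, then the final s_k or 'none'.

s_k = k*(k - 22)/(3*(k + 2)*(k + 3))

t_(k+1)/t_k = (k + 2)*(9*k - 5)/((k + 5)*(9*k - 14)).
Gosper form: A/B · C(k+1)/C(k) with A=k + 2, B=k + 5, C=k - 14/9.
Solve (k + 2)·f(k+1) − (k + 4)·f(k) = k - 14/9.
deg f ≤ 2 (via 1,1,1).
Coefficient equations give f(k) = k*(k - 22)/27.
So s_k = (B(k−1)f/C)·t_k = (k*(k - 22)*(k + 4)/(3*(9*k - 14)))·t_k = k*(k - 22)/(3*(k + 2)*(k + 3)).
Check: Δs_k = (9*k - 14)/(k**3 + 9*k**2 + 26*k + 24). ✓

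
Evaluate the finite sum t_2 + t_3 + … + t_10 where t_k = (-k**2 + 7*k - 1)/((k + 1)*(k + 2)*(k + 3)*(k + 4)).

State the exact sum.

Σ = 33/728

Ratio r(k) = -(k + 1)*(7*k - (k + 1)**2 + 6)/((k + 5)*(k**2 - 7*k + 1)).
Normal form (A,B,C) = (k + 1, k + 5, k**2 - 7*k + 1).
Set up (k + 1)·f(k+1) − (k + 4)·f(k) − (k**2 - 7*k + 1) = 0.
Degrees (1,1,2) ⇒ d ≤ 3.
Match coefficients ⇒ f(k) = -k*(k - 2).
Certificate R = B(k−1)f/C = -k*(k - 2)*(k + 4)/(k**2 - 7*k + 1) gives s_k = k*(k - 2)/((k + 1)*(k + 2)*(k + 3)).
s_(k+1) − s_k = (-k**2 + 7*k - 1)/(k**4 + 10*k**3 + 35*k**2 + 50*k + 24) = t_k.
Σ_(k=2)^(10) t_k = s_(11) − s_(2) = 33/728 − (0) = 33/728.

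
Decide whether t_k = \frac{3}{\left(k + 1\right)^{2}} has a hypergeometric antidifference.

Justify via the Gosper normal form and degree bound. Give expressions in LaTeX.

No. Not Gosper-summable.

r(k) = (k + 1)**2/(k + 2)**2 after simplifying.
So A=k**2 + 2*k + 1 and B=k**2 + 4*k + 4, with C=1.
Solve (k**2 + 2*k + 1)·f(k+1) − (k**2 + 2*k + 1)·f(k) = 1.
d = 0 from the (2,2,0) case.
Generic f = c0 gives residual -1; -1 = 0 cannot hold, so t_k is not Gosper-summable.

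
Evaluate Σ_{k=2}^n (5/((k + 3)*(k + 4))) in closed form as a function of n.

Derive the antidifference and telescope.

t_(k+1)/t_k = (k + 3)/(k + 5).
A = k + 3, B = k + 5, C = 1.
f must satisfy (k + 3)·f(k+1) − (k + 4)·f(k) = 1.
deg f ≤ 1 (via 1,1,0).
A polynomial solution: f(k) = k/3.
Certificate R = B(k−1)f/C = k*(k + 4)/3 gives s_k = 5*k/(3*(k + 3)).
Verify: 5/(k**2 + 7*k + 12) matches t_k.
s_(n+1) = 5*(n + 1)/(3*(n + 4)) and s_(2) = 2/3, so S(n) = (n - 1)/(n + 4).

S(n) = (n - 1)/(n + 4)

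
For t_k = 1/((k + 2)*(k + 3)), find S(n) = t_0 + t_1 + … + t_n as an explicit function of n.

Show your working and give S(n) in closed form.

The ratio is (k + 2)/(k + 4).
Gosper form: A/B · C(k+1)/C(k) with A=k + 2, B=k + 4, C=1.
Key eq: (k + 2)·f(k+1) = (k + 3)·f(k) + (1).
d = 1 from the (1,1,0) case.
Solving with deg f ≤ 1: f(k) = k/2.
Then R = B(k−1)f/C = k*(k + 3)/2, so s_k = R(k)·t_k = k/(2*(k + 2)).
Check: Δs_k = 1/(k**2 + 5*k + 6). ✓
s_(n+1) = (n + 1)/(2*(n + 3)) and s_(0) = 0, so S(n) = (n + 1)/(2*(n + 3)).

S(n) = (n + 1)/(2*(n + 3))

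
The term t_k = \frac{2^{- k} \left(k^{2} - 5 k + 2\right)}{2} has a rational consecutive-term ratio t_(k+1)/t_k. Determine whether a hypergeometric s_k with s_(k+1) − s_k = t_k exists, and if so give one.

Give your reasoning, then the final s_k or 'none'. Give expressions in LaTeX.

s_k = 2^{- k} k \left(3 - k\right)

r(k) = (k**2 - 3*k - 2)/(2*(k**2 - 5*k + 2)) after simplifying.
So A=1/2 and B=1, with C=k**2 - 5*k + 2.
Key eq: (1/2)·f(k+1) = (1)·f(k) + (k**2 - 5*k + 2).
From deg A=0, deg B=0, deg C=2: d=2.
A polynomial solution: f(k) = -2*k*(k - 3).
Get s_k = R·t_k = k*(3 - k)/2**k with R(k) = B(k−1)f(k)/C(k) = -2*k*(k - 3)/(k**2 - 5*k + 2).
Check: Δs_k = (k**2 - 5*k + 2)/(2*2**k). ✓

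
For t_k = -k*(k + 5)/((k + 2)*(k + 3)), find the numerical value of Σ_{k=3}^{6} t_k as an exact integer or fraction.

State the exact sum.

Σ = -52/15

The ratio is (k + 1)*(k + 2)*(k + 6)/(k*(k + 4)*(k + 5)).
Gosper form: A/B · C(k+1)/C(k) with A=k + 2, B=k + 4, C=k**2 + 5*k.
f must satisfy (k + 2)·f(k+1) − (k + 3)·f(k) = k**2 + 5*k.
deg f ≤ 2 (via 1,1,2).
Coefficient equations give f(k) = k*(k - 1).
Certificate R = B(k−1)f/C = (k - 1)*(k + 3)/(k + 5) gives s_k = k*(1 - k)/(k + 2).
Verify: k*(-k - 5)/(k**2 + 5*k + 6) matches t_k.
Σ_(k=3)^(6) t_k = s_(7) − s_(3) = -14/3 − (-6/5) = -52/15.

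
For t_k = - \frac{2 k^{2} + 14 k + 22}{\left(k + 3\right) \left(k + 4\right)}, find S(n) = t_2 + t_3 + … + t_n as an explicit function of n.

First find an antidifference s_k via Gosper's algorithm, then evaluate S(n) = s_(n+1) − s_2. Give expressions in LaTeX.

Compute t_(k+1)/t_k: get (k + 3)*(7*k + (k + 1)**2 + 18)/((k + 5)*(k**2 + 7*k + 11)).
Normal form (A,B,C) = (k + 3, k + 5, k**2 + 7*k + 11).
Key eq: (k + 3)·f(k+1) = (k + 4)·f(k) + (k**2 + 7*k + 11).
Bound: deg f ≤ 2.
Match coefficients ⇒ f(k) = k*(3*k + 8)/3.
R(k) = B(k−1)·f(k)/C(k) = k*(k + 4)*(3*k + 8)/(3*(k**2 + 7*k + 11)); s_k = R·t_k = -2*k*(3*k + 8)/(3*k + 9).
Δs = 2*(-k**2 - 7*k - 11)/(k**2 + 7*k + 12), as required.
s_(n+1) = 2*(-3*n**2 - 14*n - 11)/(3*(n + 4)) and s_(2) = -56/15, so S(n) = 2*(-5*n**2 - 14*n + 19)/(5*(n + 4)).

S(n) = \frac{2 \left(- 5 n^{2} - 14 n + 19\right)}{5 \left(n + 4\right)}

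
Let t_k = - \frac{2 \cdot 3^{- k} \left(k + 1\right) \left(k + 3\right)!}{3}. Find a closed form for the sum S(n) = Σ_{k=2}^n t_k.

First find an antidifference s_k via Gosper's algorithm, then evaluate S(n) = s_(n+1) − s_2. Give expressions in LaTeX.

Step 1: r(k) = (k + 2)*(k + 4)/(3*(k + 1)).
Normal form (A,B,C) = (k/3 + 4/3, 1, k + 1).
Solve (k/3 + 4/3)·f(k+1) − (1)·f(k) = k + 1.
From deg A=1, deg B=0, deg C=1: d=0.
Coefficient equations give f(k) = 3.
So s_k = (B(k−1)f/C)·t_k = (3/(k + 1))·t_k = -2*factorial(k + 3)/3**k.
Δs = -2*(k + 1)*factorial(k + 3)/(3*3**k), as required.
s_(n+1) = -2*3**(-n - 1)*factorial(n + 4) and s_(2) = -80/3, so S(n) = 80/3 - 2*factorial(n + 4)/(3*3**n).

S(n) = \frac{80}{3} - \frac{2 \cdot 3^{- n} \left(n + 4\right)!}{3}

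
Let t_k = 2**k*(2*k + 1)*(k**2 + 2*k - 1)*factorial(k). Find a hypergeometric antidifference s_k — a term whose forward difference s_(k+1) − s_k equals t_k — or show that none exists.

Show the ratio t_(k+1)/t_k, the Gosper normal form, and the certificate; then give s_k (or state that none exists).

Ratio r(k) = 2*(2*k**4 + 13*k**3 + 27*k**2 + 22*k + 6)/(2*k**3 + 5*k**2 - 1).
Gosper form: A/B · C(k+1)/C(k) with A=2*k + 2, B=1, C=k**3 + 5*k**2/2 - 1/2.
Solve (2*k + 2)·f(k+1) − (1)·f(k) = k**3 + 5*k**2/2 - 1/2.
d = 2 from the (1,0,3) case.
Solve for f: f(k) = (k**2 - 3)/2 (degree 2 ≤ 2).
R(k) = B(k−1)·f(k)/C(k) = (k**2 - 3)/((2*k + 1)*(k**2 + 2*k - 1)); s_k = R·t_k = 2**k*(k**2 - 3)*factorial(k).
Δs = 2**k*(2*k + 1)*(k**2 + 2*k - 1)*factorial(k), as required.

s_k = 2**k*(k**2 - 3)*factorial(k)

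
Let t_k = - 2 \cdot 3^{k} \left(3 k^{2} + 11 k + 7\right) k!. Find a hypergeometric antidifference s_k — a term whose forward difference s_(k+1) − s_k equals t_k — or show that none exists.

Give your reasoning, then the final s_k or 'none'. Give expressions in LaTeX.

s_k = - 2 \cdot 3^{k} \left(k + 2\right) k!

Step 1: r(k) = 3*(3*k**3 + 20*k**2 + 38*k + 21)/(3*k**2 + 11*k + 7).
Normal form (A,B,C) = (3*k + 3, 1, k**2 + 11*k/3 + 7/3).
Solve (3*k + 3)·f(k+1) − (1)·f(k) = k**2 + 11*k/3 + 7/3.
deg f ≤ 1 (via 1,0,2).
Coefficient equations give f(k) = (k + 2)/3.
Then R = B(k−1)f/C = (k + 2)/(3*k**2 + 11*k + 7), so s_k = R(k)·t_k = -2*3**k*(k + 2)*factorial(k).
s_(k+1) − s_k = -2*3**k*(3*k**2 + 11*k + 7)*factorial(k) = t_k.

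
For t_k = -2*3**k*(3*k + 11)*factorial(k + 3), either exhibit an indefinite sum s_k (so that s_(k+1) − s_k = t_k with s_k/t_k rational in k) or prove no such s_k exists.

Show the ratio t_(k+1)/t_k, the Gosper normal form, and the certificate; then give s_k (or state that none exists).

The ratio is 3*(k + 4)*(3*k + 14)/(3*k + 11).
A = 3*k + 12, B = 1, C = k + 11/3.
Set up (3*k + 12)·f(k+1) − (1)·f(k) − (k + 11/3) = 0.
Degrees (1,0,1) ⇒ d ≤ 0.
Match coefficients ⇒ f(k) = 1/3.
Then R = B(k−1)f/C = 1/(3*k + 11), so s_k = R(k)·t_k = -2*3**k*factorial(k + 3).
s_(k+1) − s_k = -2*3**k*(3*k + 11)*factorial(k + 3) = t_k.

s_k = -2*3**k*factorial(k + 3)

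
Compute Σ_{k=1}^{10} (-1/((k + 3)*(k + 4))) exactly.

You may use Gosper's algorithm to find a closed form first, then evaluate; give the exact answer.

Step 1: r(k) = (k + 3)/(k + 5).
Normal form (A,B,C) = (k + 3, k + 5, 1).
f must satisfy (k + 3)·f(k+1) − (k + 4)·f(k) = 1.
Bound: deg f ≤ 1.
A polynomial solution: f(k) = k/3.
Certificate R = B(k−1)f/C = k*(k + 4)/3 gives s_k = -k/(3*k + 9).
Check: Δs_k = -1/(k**2 + 7*k + 12). ✓
Sum = s_(11) − s_(1); s_(11) = -11/42, s_(1) = -1/12 ⇒ -5/28.

Σ = -5/28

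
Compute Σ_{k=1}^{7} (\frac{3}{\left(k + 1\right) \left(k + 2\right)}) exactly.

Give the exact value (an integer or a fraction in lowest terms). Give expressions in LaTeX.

Compute t_(k+1)/t_k: get (k + 1)/(k + 3).
A = k + 1, B = k + 3, C = 1.
f must satisfy (k + 1)·f(k+1) − (k + 2)·f(k) = 1.
d = 1 from the (1,1,0) case.
Match coefficients ⇒ f(k) = k.
Certificate R = B(k−1)f/C = k*(k + 2) gives s_k = 3*k/(k + 1).
s_(k+1) − s_k = 3/(k**2 + 3*k + 2) = t_k.
Evaluate s at k=8 and k=1: 8/3 and 3/2; difference 7/6.

Σ = 7/6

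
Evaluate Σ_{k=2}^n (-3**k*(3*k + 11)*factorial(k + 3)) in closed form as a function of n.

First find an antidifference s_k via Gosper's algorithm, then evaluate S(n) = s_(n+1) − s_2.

r(k) = 3*(k + 4)*(3*k + 14)/(3*k + 11) after simplifying.
Factor: A=3*k + 12; B=1; C=k + 11/3.
Key eq: (3*k + 12)·f(k+1) = (1)·f(k) + (k + 11/3).
Bound: deg f ≤ 0.
Coefficient equations give f(k) = 1/3.
So s_k = (B(k−1)f/C)·t_k = (1/(3*k + 11))·t_k = -3**k*factorial(k + 3).
Check: Δs_k = -3**k*(3*k + 11)*factorial(k + 3). ✓
Σ_(k=2)^n t_k = s_(n+1) − s_(2) = (-3**(n + 1)*factorial(n + 4)) − (-1080), i.e. -3*3**n*factorial(n + 4) + 1080.

S(n) = -3*3**n*factorial(n + 4) + 1080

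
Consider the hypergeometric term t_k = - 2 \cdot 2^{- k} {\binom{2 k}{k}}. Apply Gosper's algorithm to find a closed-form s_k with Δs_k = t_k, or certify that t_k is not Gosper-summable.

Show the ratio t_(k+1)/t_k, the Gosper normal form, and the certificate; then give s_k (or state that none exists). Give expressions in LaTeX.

Compute t_(k+1)/t_k: get (2*k + 1)/(k + 1).
A = 2*k + 1, B = k + 1, C = 1.
Key eq: (2*k + 1)·f(k+1) = (k)·f(k) + (1).
From deg A=1, deg B=1, deg C=0: d=-1.
Negative degree bound (-1): no f exists, t_k not Gosper-summable.

not Gosper-summable; s_k does not exist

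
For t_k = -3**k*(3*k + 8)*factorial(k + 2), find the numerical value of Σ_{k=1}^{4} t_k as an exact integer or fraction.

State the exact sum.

Σ = -1224702

t_(k+1)/t_k = 3*(k + 3)*(3*k + 11)/(3*k + 8).
A = 3*k + 9, B = 1, C = k + 8/3.
Key eq: (3*k + 9)·f(k+1) = (1)·f(k) + (k + 8/3).
From deg A=1, deg B=0, deg C=1: d=0.
Match coefficients ⇒ f(k) = 1/3.
R(k) = B(k−1)·f(k)/C(k) = 1/(3*k + 8); s_k = R·t_k = -3**k*factorial(k + 2).
Δs = -3**k*(3*k + 8)*factorial(k + 2), as required.
Evaluate s at k=5 and k=1: -1224720 and -18; difference -1224702.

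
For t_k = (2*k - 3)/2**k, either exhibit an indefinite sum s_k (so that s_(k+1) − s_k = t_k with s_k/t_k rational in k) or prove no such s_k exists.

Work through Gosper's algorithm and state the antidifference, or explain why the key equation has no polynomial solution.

Step 1: r(k) = (2*k - 1)/(2*(2*k - 3)).
So A=1/2 and B=1, with C=k - 3/2.
Key eq: (1/2)·f(k+1) = (1)·f(k) + (k - 3/2).
Bound: deg f ≤ 1.
Solving with deg f ≤ 1: f(k) = 1 - 2*k.
So s_k = (B(k−1)f/C)·t_k = (-2*(2*k - 1)/(2*k - 3))·t_k = 2*(1 - 2*k)/2**k.
Verify: (2*k - 3)/2**k matches t_k.

s_k = 2*(1 - 2*k)/2**k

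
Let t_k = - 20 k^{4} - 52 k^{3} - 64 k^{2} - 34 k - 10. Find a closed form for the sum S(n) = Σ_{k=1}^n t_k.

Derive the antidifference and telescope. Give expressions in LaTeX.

S(n) = n \left(- 4 n^{4} - 23 n^{3} - 54 n^{2} - 62 n - 37\right)

r(k) = (10*k**4 + 66*k**3 + 170*k**2 + 199*k + 90)/(10*k**4 + 26*k**3 + 32*k**2 + 17*k + 5) after simplifying.
Normal form (A,B,C) = (1, 1, k**4 + 13*k**3/5 + 16*k**2/5 + 17*k/10 + 1/2).
Key eq: (1)·f(k+1) = (1)·f(k) + (k**4 + 13*k**3/5 + 16*k**2/5 + 17*k/10 + 1/2).
Bound: deg f ≤ 5.
A polynomial solution: f(k) = k*(4*k**4 + 3*k**3 + 2*k**2 - 2*k + 3)/20.
R(k) = B(k−1)·f(k)/C(k) = k*(4*k**4 + 3*k**3 + 2*k**2 - 2*k + 3)/(2*(10*k**4 + 26*k**3 + 32*k**2 + 17*k + 5)); s_k = R·t_k = k*(-4*k**4 - 3*k**3 - 2*k**2 + 2*k - 3).
Verify: -20*k**4 - 52*k**3 - 64*k**2 - 34*k - 10 matches t_k.
Telescope: S(n) = s_(n+1) − s_(1) = -4*n**5 - 23*n**4 - 54*n**3 - 62*n**2 - 37*n - 10 − (-10) = n*(-4*n**4 - 23*n**3 - 54*n**2 - 62*n - 37).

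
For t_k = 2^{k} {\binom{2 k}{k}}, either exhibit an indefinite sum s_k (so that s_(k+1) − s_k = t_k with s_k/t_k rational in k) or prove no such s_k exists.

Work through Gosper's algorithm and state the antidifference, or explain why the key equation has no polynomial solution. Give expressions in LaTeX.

Ratio r(k) = 4*(2*k + 1)/(k + 1).
Normal form (A,B,C) = (8*k + 4, k + 1, 1).
Need (8*k + 4)·f(k+1) − (k)·f(k) = 1.
deg f ≤ -1 (via 1,1,0).
d = -1 < 0 ⇒ no nonzero polynomial f; not summable.

none — t_k is not Gosper-summable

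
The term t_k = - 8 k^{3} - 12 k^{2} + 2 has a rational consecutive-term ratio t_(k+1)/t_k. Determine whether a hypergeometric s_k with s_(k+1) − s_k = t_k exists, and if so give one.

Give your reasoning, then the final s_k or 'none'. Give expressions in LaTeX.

Step 1: r(k) = (4*(k + 1)**3 + 6*(k + 1)**2 - 1)/(4*k**3 + 6*k**2 - 1).
A = 1, B = 1, C = k**3 + 3*k**2/2 - 1/4.
f must satisfy (1)·f(k+1) − (1)·f(k) = k**3 + 3*k**2/2 - 1/4.
From deg A=0, deg B=0, deg C=3: d=4.
A polynomial solution: f(k) = k**2*(k**2 - 2)/4.
Then R = B(k−1)f/C = k**2*(k**2 - 2)/((2*k + 1)*(2*k**2 + 2*k - 1)), so s_k = R(k)·t_k = 2*k**2*(2 - k**2).
Verify: -8*k**3 - 12*k**2 + 2 matches t_k.

s_k = 2 k^{2} \left(2 - k^{2}\right)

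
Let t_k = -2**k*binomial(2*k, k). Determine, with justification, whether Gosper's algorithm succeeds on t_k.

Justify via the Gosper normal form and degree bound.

t_(k+1)/t_k = 4*(2*k + 1)/(k + 1).
So A=8*k + 4 and B=k + 1, with C=1.
Solve (8*k + 4)·f(k+1) − (k)·f(k) = 1.
Degrees (1,1,0) ⇒ d ≤ -1.
Bound -1 < 0, so the key equation has no polynomial solution.

No — t_k has no hypergeometric antidifference.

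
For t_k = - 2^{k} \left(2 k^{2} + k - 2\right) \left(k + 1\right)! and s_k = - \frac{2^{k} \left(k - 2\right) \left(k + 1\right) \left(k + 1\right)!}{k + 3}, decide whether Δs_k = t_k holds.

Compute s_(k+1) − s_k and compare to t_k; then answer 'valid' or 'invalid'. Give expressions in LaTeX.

s_(k+1) = -2**(k + 1)*(k - 1)*(k + 2)*factorial(k + 2)/(k + 4)
s_(k+1) − s_k = -2**k*(2*k**4 + 11*k**3 + 15*k**2 - 2*k - 16)*factorial(k + 1)/((k + 3)*(k + 4))
(s_(k+1) − s_k) − t_k = 2**(k + 1)*(2*k**3 + 7*k**2 - 4)*factorial(k + 1)/((k + 3)*(k + 4))

Invalid: residual \frac{2^{k + 1} \left(2 k^{3} + 7 k^{2} - 4\right) \left(k + 1\right)!}{\left(k + 3\right) \left(k + 4\right)} ≠ 0.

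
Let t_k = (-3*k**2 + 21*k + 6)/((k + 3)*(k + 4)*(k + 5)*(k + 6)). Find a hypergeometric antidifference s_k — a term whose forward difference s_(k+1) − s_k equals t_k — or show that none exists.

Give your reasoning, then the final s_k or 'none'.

The ratio is (k**3 - 2*k**2 - 23*k - 24)/(k**3 - 51*k - 14).
Gosper form: A/B · C(k+1)/C(k) with A=k + 3, B=k + 7, C=k**2 - 7*k - 2.
f must satisfy (k + 3)·f(k+1) − (k + 6)·f(k) = k**2 - 7*k - 2.
d = 3 from the (1,1,2) case.
Match coefficients ⇒ f(k) = k*(k**2 - 168*k + 47)/180.
So s_k = (B(k−1)f/C)·t_k = (k*(k + 6)*(k**2 - 168*k + 47)/(180*(k**2 - 7*k - 2)))·t_k = -k*(k**2 - 168*k + 47)/(60*(k + 3)*(k + 4)*(k + 5)).
s_(k+1) − s_k = 3*(-k**2 + 7*k + 2)/(k**4 + 18*k**3 + 119*k**2 + 342*k + 360) = t_k.

s_k = -k*(k**2 - 168*k + 47)/(60*(k + 3)*(k + 4)*(k + 5))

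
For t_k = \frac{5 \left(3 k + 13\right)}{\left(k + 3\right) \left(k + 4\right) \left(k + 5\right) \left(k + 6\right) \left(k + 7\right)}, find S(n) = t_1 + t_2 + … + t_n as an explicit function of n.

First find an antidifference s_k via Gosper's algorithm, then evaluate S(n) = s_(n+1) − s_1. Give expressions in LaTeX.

S(n) = \frac{5 n \left(n^{2} + 17 n + 94\right)}{168 \left(n^{3} + 17 n^{2} + 94 n + 168\right)}

The ratio is (k + 3)*(3*k + 16)/((k + 8)*(3*k + 13)).
Normal form (A,B,C) = (k + 3, k + 8, k + 13/3).
Set up (k + 3)·f(k+1) − (k + 7)·f(k) − (k + 13/3) = 0.
d = 4 from the (1,1,1) case.
Match coefficients ⇒ f(k) = k*(k + 4)*(k**2 + 14*k + 63)/270.
Then R = B(k−1)f/C = k*(k + 4)*(k + 7)*(k**2 + 14*k + 63)/(90*(3*k + 13)), so s_k = R(k)·t_k = k*(k**2 + 14*k + 63)/(18*(k**3 + 14*k**2 + 63*k + 90)).
s_(k+1) − s_k = 5*(3*k + 13)/(k**5 + 25*k**4 + 245*k**3 + 1175*k**2 + 2754*k + 2520) = t_k.
Telescope: S(n) = s_(n+1) − s_(1) = (n**3 + 17*n**2 + 94*n + 78)/(18*(n**3 + 17*n**2 + 94*n + 168)) − (13/504) = 5*n*(n**2 + 17*n + 94)/(168*(n**3 + 17*n**2 + 94*n + 168)).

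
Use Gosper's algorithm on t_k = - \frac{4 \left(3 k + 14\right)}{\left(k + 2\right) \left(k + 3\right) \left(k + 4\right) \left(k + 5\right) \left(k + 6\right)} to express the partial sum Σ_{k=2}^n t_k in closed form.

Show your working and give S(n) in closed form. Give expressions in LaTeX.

S(n) = \frac{- n^{3} - 13 n^{2} - 54 n + 68}{35 \left(n^{3} + 13 n^{2} + 54 n + 72\right)}

r(k) = (k + 2)*(3*k + 17)/((k + 7)*(3*k + 14)) after simplifying.
Factor: A=k + 2; B=k + 7; C=k + 14/3.
Need (k + 2)·f(k+1) − (k + 6)·f(k) = k + 14/3.
Degrees (1,1,1) ⇒ d ≤ 4.
A polynomial solution: f(k) = k*(k + 4)*(k**2 + 10*k + 31)/90.
R(k) = B(k−1)·f(k)/C(k) = k*(k + 4)*(k + 6)*(k**2 + 10*k + 31)/(30*(3*k + 14)); s_k = R·t_k = 2*k*(-k**2 - 10*k - 31)/(15*(k**3 + 10*k**2 + 31*k + 30)).
s_(k+1) − s_k = 4*(-3*k - 14)/(k**5 + 20*k**4 + 155*k**3 + 580*k**2 + 1044*k + 720) = t_k.
Evaluate: s_(n+1) = 2*(-n**3 - 13*n**2 - 54*n - 42)/(15*(n**3 + 13*n**2 + 54*n + 72)); subtract s_(2) = -11/105 ⇒ S(n) = (-n**3 - 13*n**2 - 54*n + 68)/(35*(n**3 + 13*n**2 + 54*n + 72)).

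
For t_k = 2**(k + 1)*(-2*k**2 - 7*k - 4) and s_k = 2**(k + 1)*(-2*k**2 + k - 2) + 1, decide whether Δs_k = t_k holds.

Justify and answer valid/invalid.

valid; difference matches t_k

s_(k+1) = 2**(k + 2)*(k - 2*(k + 1)**2 - 1) + 1
s_(k+1) − s_k = 2**(k + 1)*(-2*k**2 - 7*k - 4)
(s_(k+1) − s_k) − t_k = 0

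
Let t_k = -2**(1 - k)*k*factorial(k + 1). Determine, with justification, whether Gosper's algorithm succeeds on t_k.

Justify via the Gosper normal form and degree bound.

The ratio is (k + 1)*(k + 2)/(2*k).
Take A(k)=k/2 + 1, B(k)=1, C(k)=k.
Need (k/2 + 1)·f(k+1) − (1)·f(k) = k.
From deg A=1, deg B=0, deg C=1: d=0.
A polynomial solution: f(k) = 2.
Then R = B(k−1)f/C = 2/k, so s_k = R(k)·t_k = -2**(2 - k)*factorial(k + 1).
s_(k+1) − s_k = -2**(1 - k)*k*factorial(k + 1) = t_k.

Yes. s_k = -2**(2 - k)*factorial(k + 1).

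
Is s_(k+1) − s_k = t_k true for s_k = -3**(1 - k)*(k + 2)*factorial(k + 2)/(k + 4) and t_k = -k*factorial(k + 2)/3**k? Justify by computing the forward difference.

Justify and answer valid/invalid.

s_(k+1) = -(k + 3)*factorial(k + 3)/(3**k*(k + 5))
s_(k+1) − s_k = -(k + 1)*(k**2 + 6*k + 6)*factorial(k + 2)/(3**k*(k + 4)*(k + 5))
(s_(k+1) − s_k) − t_k = 2*(k**2 + 4*k - 3)*factorial(k + 2)/(3**k*(k + 4)*(k + 5))

Invalid: residual 2*(k**2 + 4*k - 3)*factorial(k + 2)/(3**k*(k + 4)*(k + 5)) ≠ 0.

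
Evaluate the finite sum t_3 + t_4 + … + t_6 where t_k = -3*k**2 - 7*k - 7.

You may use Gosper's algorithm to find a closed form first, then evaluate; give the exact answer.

Σ = -412

Step 1: r(k) = (3*k**2 + 13*k + 17)/(3*k**2 + 7*k + 7).
Gosper form: A/B · C(k+1)/C(k) with A=1, B=1, C=k**2 + 7*k/3 + 7/3.
Set up (1)·f(k+1) − (1)·f(k) − (k**2 + 7*k/3 + 7/3) = 0.
Degrees (0,0,2) ⇒ d ≤ 3.
A polynomial solution: f(k) = k*(k**2 + 2*k + 4)/3.
R(k) = B(k−1)·f(k)/C(k) = k*(k**2 + 2*k + 4)/(3*k**2 + 7*k + 7); s_k = R·t_k = k*(-k**2 - 2*k - 4).
Check: Δs_k = -3*k**2 - 7*k - 7. ✓
Σ_(k=3)^(6) t_k = s_(7) − s_(3) = -469 − (-57) = -412.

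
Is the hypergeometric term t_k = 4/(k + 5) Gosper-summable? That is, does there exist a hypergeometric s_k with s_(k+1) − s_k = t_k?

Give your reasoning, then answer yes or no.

No — the linear system for f has no solution.

r(k) = (k + 5)/(k + 6) after simplifying.
A = k + 5, B = k + 6, C = 1.
Need (k + 5)·f(k+1) − (k + 5)·f(k) = 1.
deg f ≤ 0 (via 1,1,0).
Write f(k) = c0. Then LHS − RHS = -1, requiring -1 = 0: contradictory. No certificate.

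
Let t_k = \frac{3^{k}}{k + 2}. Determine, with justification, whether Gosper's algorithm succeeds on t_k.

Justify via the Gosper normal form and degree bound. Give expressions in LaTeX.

The ratio is 3*(k + 2)/(k + 3).
Factor: A=3*k + 6; B=k + 3; C=1.
Set up (3*k + 6)·f(k+1) − (k + 2)·f(k) − (1) = 0.
Degrees (1,1,0) ⇒ d ≤ -1.
Bound -1 < 0, so the key equation has no polynomial solution.

No — t_k has no hypergeometric antidifference.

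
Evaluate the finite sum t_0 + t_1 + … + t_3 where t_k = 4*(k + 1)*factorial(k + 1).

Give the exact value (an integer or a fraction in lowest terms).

Σ = 476

Ratio r(k) = (k + 2)**2/(k + 1).
Factor: A=k + 2; B=1; C=k + 1.
f must satisfy (k + 2)·f(k+1) − (1)·f(k) = k + 1.
deg f ≤ 0 (via 1,0,1).
Coefficient equations give f(k) = 1.
So s_k = (B(k−1)f/C)·t_k = (1/(k + 1))·t_k = 4*factorial(k + 1).
Verify: 4*(k + 1)*factorial(k + 1) matches t_k.
Sum = s_(4) − s_(0); s_(4) = 480, s_(0) = 4 ⇒ 476.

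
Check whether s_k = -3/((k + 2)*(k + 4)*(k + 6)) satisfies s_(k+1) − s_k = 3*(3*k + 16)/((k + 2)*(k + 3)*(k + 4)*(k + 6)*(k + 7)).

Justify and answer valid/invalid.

Invalid: residual 3*(-4*k - 23)/(k**6 + 27*k**5 + 295*k**4 + 1665*k**3 + 5104*k**2 + 8028*k + 5040) ≠ 0.

s_(k+1) = -3/((k + 3)*(k + 5)*(k + 7))
s_(k+1) − s_k = 9*(k**2 + 9*k + 19)/(k**6 + 27*k**5 + 295*k**4 + 1665*k**3 + 5104*k**2 + 8028*k + 5040)
(s_(k+1) − s_k) − t_k = 3*(-4*k - 23)/(k**6 + 27*k**5 + 295*k**4 + 1665*k**3 + 5104*k**2 + 8028*k + 5040)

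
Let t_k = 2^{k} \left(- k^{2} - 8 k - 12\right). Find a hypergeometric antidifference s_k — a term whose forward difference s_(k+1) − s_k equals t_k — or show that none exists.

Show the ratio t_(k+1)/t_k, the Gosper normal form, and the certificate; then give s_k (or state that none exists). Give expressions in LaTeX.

Ratio r(k) = 2*(k**2 + 10*k + 21)/(k**2 + 8*k + 12).
So A=2 and B=1, with C=k**2 + 8*k + 12.
Solve (2)·f(k+1) − (1)·f(k) = k**2 + 8*k + 12.
Degrees (0,0,2) ⇒ d ≤ 2.
Solve for f: f(k) = k**2 + 4*k + 2 (degree 2 ≤ 2).
Get s_k = R·t_k = 2**k*(-k**2 - 4*k - 2) with R(k) = B(k−1)f(k)/C(k) = (k**2 + 4*k + 2)/((k + 2)*(k + 6)).
Δs = 2**k*(-k**2 - 8*k - 12), as required.

s_k = 2^{k} \left(- k^{2} - 4 k - 2\right)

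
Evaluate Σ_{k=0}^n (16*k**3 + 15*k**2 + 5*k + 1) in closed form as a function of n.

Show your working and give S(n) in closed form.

S(n) = 4*n**4 + 13*n**3 + 14*n**2 + 6*n + 1

r(k) = (16*k**3 + 63*k**2 + 83*k + 37)/(16*k**3 + 15*k**2 + 5*k + 1) after simplifying.
So A=1 and B=1, with C=k**3 + 15*k**2/16 + 5*k/16 + 1/16.
f must satisfy (1)·f(k+1) − (1)·f(k) = k**3 + 15*k**2/16 + 5*k/16 + 1/16.
deg f ≤ 4 (via 0,0,3).
A polynomial solution: f(k) = k*(4*k**3 - 3*k**2 - k + 1)/16.
Certificate R = B(k−1)f/C = k*(4*k**3 - 3*k**2 - k + 1)/(16*k**3 + 15*k**2 + 5*k + 1) gives s_k = k*(4*k**3 - 3*k**2 - k + 1).
Verify: 16*k**3 + 15*k**2 + 5*k + 1 matches t_k.
Evaluate: s_(n+1) = 4*n**4 + 13*n**3 + 14*n**2 + 6*n + 1; subtract s_(0) = 0 ⇒ S(n) = 4*n**4 + 13*n**3 + 14*n**2 + 6*n + 1.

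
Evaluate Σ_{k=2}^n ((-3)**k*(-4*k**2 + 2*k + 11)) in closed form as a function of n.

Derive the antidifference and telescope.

S(n) = -3*(-3)**n*n**2 + 9*(-3)**n + 18

Ratio r(k) = 3*(-4*k**2 - 6*k + 9)/(4*k**2 - 2*k - 11).
Take A(k)=-3, B(k)=1, C(k)=k**2 - k/2 - 11/4.
Solve (-3)·f(k+1) − (1)·f(k) = k**2 - k/2 - 11/4.
Degrees (0,0,2) ⇒ d ≤ 2.
Solving with deg f ≤ 2: f(k) = -(k**2 - 2*k - 2)/4.
So s_k = (B(k−1)f/C)·t_k = (-(k**2 - 2*k - 2)/(4*k**2 - 2*k - 11))·t_k = (-3)**k*(k**2 - 2*k - 2).
Check: Δs_k = (-3)**k*(-4*k**2 + 2*k + 11). ✓
s_(n+1) = (-3)**(n + 1)*(n**2 - 3) and s_(2) = -18, so S(n) = -3*(-3)**n*n**2 + 9*(-3)**n + 18.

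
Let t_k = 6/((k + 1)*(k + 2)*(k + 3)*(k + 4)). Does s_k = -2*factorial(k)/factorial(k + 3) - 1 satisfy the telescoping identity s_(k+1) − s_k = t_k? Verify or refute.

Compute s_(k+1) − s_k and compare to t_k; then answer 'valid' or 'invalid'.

Valid: the claim telescopes to t_k.

s_(k+1) = -2*factorial(k + 1)/factorial(k + 4) - 1
s_(k+1) − s_k = 6/((k + 1)*(k + 2)*(k + 3)*(k + 4))
(s_(k+1) − s_k) − t_k = 0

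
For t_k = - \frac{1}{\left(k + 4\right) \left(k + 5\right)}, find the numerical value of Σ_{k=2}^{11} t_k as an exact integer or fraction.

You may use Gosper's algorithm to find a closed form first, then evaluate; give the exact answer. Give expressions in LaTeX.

t_(k+1)/t_k = (k + 4)/(k + 6).
So A=k + 4 and B=k + 6, with C=1.
Need (k + 4)·f(k+1) − (k + 5)·f(k) = 1.
From deg A=1, deg B=1, deg C=0: d=1.
A polynomial solution: f(k) = k/4.
Certificate R = B(k−1)f/C = k*(k + 5)/4 gives s_k = -k/(4*k + 16).
Verify: -1/(k**2 + 9*k + 20) matches t_k.
Sum = s_(12) − s_(2); s_(12) = -3/16, s_(2) = -1/12 ⇒ -5/48.

Σ = -5/48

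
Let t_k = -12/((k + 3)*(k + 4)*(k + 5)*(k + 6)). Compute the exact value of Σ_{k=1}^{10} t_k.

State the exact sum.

Σ = -9/280

Step 1: r(k) = (k + 3)/(k + 7).
Gosper form: A/B · C(k+1)/C(k) with A=k + 3, B=k + 7, C=1.
Solve (k + 3)·f(k+1) − (k + 6)·f(k) = 1.
Bound: deg f ≤ 3.
Solve for f: f(k) = k*(k**2 + 12*k + 47)/180 (degree 3 ≤ 3).
R(k) = B(k−1)·f(k)/C(k) = k*(k + 6)*(k**2 + 12*k + 47)/180; s_k = R·t_k = k*(-k**2 - 12*k - 47)/(15*(k + 3)*(k + 4)*(k + 5)).
Check: Δs_k = -12/(k**4 + 18*k**3 + 119*k**2 + 342*k + 360). ✓
Σ_(k=1)^(10) t_k = s_(11) − s_(1) = -11/168 − (-1/30) = -9/280.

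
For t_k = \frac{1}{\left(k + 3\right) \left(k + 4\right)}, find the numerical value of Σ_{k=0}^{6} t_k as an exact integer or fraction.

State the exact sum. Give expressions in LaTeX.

Compute t_(k+1)/t_k: get (k + 3)/(k + 5).
A = k + 3, B = k + 5, C = 1.
Key eq: (k + 3)·f(k+1) = (k + 4)·f(k) + (1).
d = 1 from the (1,1,0) case.
Coefficient equations give f(k) = k/3.
Certificate R = B(k−1)f/C = k*(k + 4)/3 gives s_k = k/(3*(k + 3)).
Check: Δs_k = 1/(k**2 + 7*k + 12). ✓
Sum = s_(7) − s_(0); s_(7) = 7/30, s_(0) = 0 ⇒ 7/30.

Σ = 7/30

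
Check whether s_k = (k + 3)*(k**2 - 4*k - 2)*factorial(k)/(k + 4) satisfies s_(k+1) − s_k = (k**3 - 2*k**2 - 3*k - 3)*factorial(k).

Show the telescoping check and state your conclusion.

s_(k+1) = (k + 4)*(k**2 - 2*k - 5)*factorial(k + 1)/(k + 5)
s_(k+1) − s_k = (k**5 + 6*k**4 - 3*k**3 - 58*k**2 - 76*k - 50)*factorial(k)/((k + 4)*(k + 5))
(s_(k+1) − s_k) − t_k = (-k**4 - 2*k**3 + 12*k**2 + 11*k + 10)*factorial(k)/((k + 4)*(k + 5))

Invalid: residual (-k**4 - 2*k**3 + 12*k**2 + 11*k + 10)*factorial(k)/((k + 4)*(k + 5)) ≠ 0.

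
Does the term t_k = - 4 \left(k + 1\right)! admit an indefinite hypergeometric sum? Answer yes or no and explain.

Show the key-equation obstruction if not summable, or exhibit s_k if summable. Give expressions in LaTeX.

No — negative degree bound, so no certificate f.

r(k) = k + 2 after simplifying.
So A=k + 2 and B=1, with C=1.
Need (k + 2)·f(k+1) − (1)·f(k) = 1.
From deg A=1, deg B=0, deg C=0: d=-1.
Negative degree bound (-1): no f exists, t_k not Gosper-summable.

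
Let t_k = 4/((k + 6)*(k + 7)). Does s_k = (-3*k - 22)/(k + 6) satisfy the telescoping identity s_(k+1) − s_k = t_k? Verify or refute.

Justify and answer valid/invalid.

s_(k+1) = (-3*k - 25)/(k + 7)
s_(k+1) − s_k = 4/(k**2 + 13*k + 42)
(s_(k+1) − s_k) − t_k = 0

Valid — Δs_k = t_k.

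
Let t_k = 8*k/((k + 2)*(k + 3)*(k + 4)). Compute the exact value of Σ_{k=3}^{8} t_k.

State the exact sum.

Ratio r(k) = (k + 1)*(k + 2)/(k*(k + 5)).
Gosper form: A/B · C(k+1)/C(k) with A=k + 2, B=k + 5, C=k.
f must satisfy (k + 2)·f(k+1) − (k + 4)·f(k) = k.
Degrees (1,1,1) ⇒ d ≤ 2.
Match coefficients ⇒ f(k) = k*(k - 1)/6.
So s_k = (B(k−1)f/C)·t_k = ((k - 1)*(k + 4)/6)·t_k = 4*k*(k - 1)/(3*(k + 2)*(k + 3)).
Check: Δs_k = 8*k/(k**3 + 9*k**2 + 26*k + 24). ✓
Evaluate s at k=9 and k=3: 8/11 and 4/15; difference 76/165.

Σ = 76/165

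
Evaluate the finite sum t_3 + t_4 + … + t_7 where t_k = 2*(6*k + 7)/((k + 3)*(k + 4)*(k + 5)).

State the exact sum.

t_(k+1)/t_k = (k + 3)*(6*k + 13)/((k + 6)*(6*k + 7)).
So A=k + 3 and B=k + 6, with C=k + 7/6.
Key eq: (k + 3)·f(k+1) = (k + 5)·f(k) + (k + 7/6).
Bound: deg f ≤ 2.
A polynomial solution: f(k) = k*(25*k + 31)/144.
Get s_k = R·t_k = k*(25*k + 31)/(12*(k + 3)*(k + 4)) with R(k) = B(k−1)f(k)/C(k) = k*(k + 5)*(25*k + 31)/(24*(6*k + 7)).
Verify: 2*(6*k + 7)/(k**3 + 12*k**2 + 47*k + 60) matches t_k.
Sum = s_(8) − s_(3); s_(8) = 7/6, s_(3) = 53/84 ⇒ 15/28.

Σ = 15/28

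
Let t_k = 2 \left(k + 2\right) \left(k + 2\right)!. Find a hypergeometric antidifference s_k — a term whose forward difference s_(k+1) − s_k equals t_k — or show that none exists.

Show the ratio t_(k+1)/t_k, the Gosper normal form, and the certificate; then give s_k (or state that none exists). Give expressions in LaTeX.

s_k = 2 \left(k + 2\right)!

The ratio is (k + 3)**2/(k + 2).
Gosper form: A/B · C(k+1)/C(k) with A=k + 3, B=1, C=k + 2.
Solve (k + 3)·f(k+1) − (1)·f(k) = k + 2.
deg f ≤ 0 (via 1,0,1).
Solving with deg f ≤ 0: f(k) = 1.
Then R = B(k−1)f/C = 1/(k + 2), so s_k = R(k)·t_k = 2*factorial(k + 2).
Check: Δs_k = 2*(k + 2)*factorial(k + 2). ✓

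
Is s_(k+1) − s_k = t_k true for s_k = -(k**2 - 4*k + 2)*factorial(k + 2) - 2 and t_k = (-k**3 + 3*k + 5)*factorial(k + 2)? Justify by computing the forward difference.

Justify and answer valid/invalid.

s_(k+1) = (4*k - (k + 1)**2 + 2)*factorial(k + 3) - 2
s_(k+1) − s_k = (-k**3 + 3*k + 5)*factorial(k + 2)
(s_(k+1) − s_k) − t_k = 0

Valid — Δs_k = t_k.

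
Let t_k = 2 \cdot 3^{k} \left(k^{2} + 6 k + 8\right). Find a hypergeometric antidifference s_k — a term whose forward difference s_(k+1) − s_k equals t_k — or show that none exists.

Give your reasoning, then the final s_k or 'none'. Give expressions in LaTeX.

The ratio is 3*(k**2 + 8*k + 15)/(k**2 + 6*k + 8).
Factor: A=3; B=1; C=k**2 + 6*k + 8.
f must satisfy (3)·f(k+1) − (1)·f(k) = k**2 + 6*k + 8.
deg f ≤ 2 (via 0,0,2).
Coefficient equations give f(k) = (k + 1)*(k + 2)/2.
R(k) = B(k−1)·f(k)/C(k) = (k + 1)/(2*(k + 4)); s_k = R·t_k = 3**k*(k**2 + 3*k + 2).
Check: Δs_k = 2*3**k*(k**2 + 6*k + 8). ✓

s_k = 3^{k} \left(k^{2} + 3 k + 2\right)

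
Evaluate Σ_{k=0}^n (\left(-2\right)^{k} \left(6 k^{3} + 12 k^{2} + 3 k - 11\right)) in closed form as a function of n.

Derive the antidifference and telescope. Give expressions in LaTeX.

The ratio is 2*(-6*k**3 - 30*k**2 - 45*k - 10)/(6*k**3 + 12*k**2 + 3*k - 11).
Factor: A=-2; B=1; C=k**3 + 2*k**2 + k/2 - 11/6.
Key eq: (-2)·f(k+1) = (1)·f(k) + (k**3 + 2*k**2 + k/2 - 11/6).
Degrees (0,0,3) ⇒ d ≤ 3.
Solving with deg f ≤ 3: f(k) = -(2*k**3 - 3*k - 3)/6.
So s_k = (B(k−1)f/C)·t_k = (-(2*k**3 - 3*k - 3)/(6*k**3 + 12*k**2 + 3*k - 11))·t_k = (-2)**k*(-2*k**3 + 3*k + 3).
s_(k+1) − s_k = (-2)**k*(6*k**3 + 12*k**2 + 3*k - 11) = t_k.
Telescope: S(n) = s_(n+1) − s_(0) = (-2)**(n + 1)*(-2*n**3 - 6*n**2 - 3*n + 4) − (3) = 4*(-2)**n*n**3 + 12*(-2)**n*n**2 + 6*(-2)**n*n - 8*(-2)**n - 3.

S(n) = 4 \left(-2\right)^{n} n^{3} + 12 \left(-2\right)^{n} n^{2} + 6 \left(-2\right)^{n} n - 8 \left(-2\right)^{n} - 3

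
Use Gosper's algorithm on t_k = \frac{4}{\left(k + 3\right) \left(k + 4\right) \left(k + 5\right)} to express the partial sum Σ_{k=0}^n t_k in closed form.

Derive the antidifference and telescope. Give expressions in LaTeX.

S(n) = \frac{n^{2} + 9 n + 8}{6 \left(n^{2} + 9 n + 20\right)}

The ratio is (k + 3)/(k + 6).
Take A(k)=k + 3, B(k)=k + 6, C(k)=1.
Need (k + 3)·f(k+1) − (k + 5)·f(k) = 1.
From deg A=1, deg B=1, deg C=0: d=2.
Solving with deg f ≤ 2: f(k) = k*(k + 7)/24.
Certificate R = B(k−1)f/C = k*(k + 5)*(k + 7)/24 gives s_k = k*(k + 7)/(6*(k + 3)*(k + 4)).
s_(k+1) − s_k = 4/(k**3 + 12*k**2 + 47*k + 60) = t_k.
s_(n+1) = (n**2 + 9*n + 8)/(6*(n**2 + 9*n + 20)) and s_(0) = 0, so S(n) = (n**2 + 9*n + 8)/(6*(n**2 + 9*n + 20)).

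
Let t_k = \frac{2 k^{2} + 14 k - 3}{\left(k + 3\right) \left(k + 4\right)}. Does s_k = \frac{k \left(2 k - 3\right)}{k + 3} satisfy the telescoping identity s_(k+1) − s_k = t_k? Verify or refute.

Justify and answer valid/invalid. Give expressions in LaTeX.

s_(k+1) = (k + 1)*(2*k - 1)/(k + 4)
s_(k+1) − s_k = (2*k**2 + 14*k - 3)/(k**2 + 7*k + 12)
(s_(k+1) − s_k) − t_k = 0

valid; difference matches t_k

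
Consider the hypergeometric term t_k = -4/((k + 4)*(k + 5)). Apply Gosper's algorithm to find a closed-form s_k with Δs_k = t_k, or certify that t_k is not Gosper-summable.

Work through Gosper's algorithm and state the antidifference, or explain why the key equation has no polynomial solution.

Compute t_(k+1)/t_k: get (k + 4)/(k + 6).
So A=k + 4 and B=k + 6, with C=1.
Need (k + 4)·f(k+1) − (k + 5)·f(k) = 1.
deg f ≤ 1 (via 1,1,0).
Solving with deg f ≤ 1: f(k) = k/4.
Certificate R = B(k−1)f/C = k*(k + 5)/4 gives s_k = -k/(k + 4).
Δs = -4/(k**2 + 9*k + 20), as required.

s_k = -k/(k + 4)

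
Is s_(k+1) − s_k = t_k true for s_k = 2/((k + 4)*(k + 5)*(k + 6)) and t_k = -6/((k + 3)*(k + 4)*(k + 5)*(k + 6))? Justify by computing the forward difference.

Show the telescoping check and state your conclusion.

s_(k+1) = 2/((k + 5)*(k + 6)*(k + 7))
s_(k+1) − s_k = -6/((k + 4)*(k + 5)*(k + 6)*(k + 7))
(s_(k+1) − s_k) − t_k = 24/((k + 3)*(k + 4)*(k + 5)*(k + 6)*(k + 7))

Invalid: residual 24/(k**5 + 25*k**4 + 245*k**3 + 1175*k**2 + 2754*k + 2520) ≠ 0.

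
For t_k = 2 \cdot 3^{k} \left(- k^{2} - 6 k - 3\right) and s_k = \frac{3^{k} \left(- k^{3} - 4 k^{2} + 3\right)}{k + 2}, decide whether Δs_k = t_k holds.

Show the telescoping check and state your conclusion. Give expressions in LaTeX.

s_(k+1) = 3**(k + 1)*(-(k + 1)**3 - 4*(k + 1)**2 + 3)/(k + 3)
s_(k+1) − s_k = 3**k*(-2*k**4 - 20*k**3 - 63*k**2 - 75*k - 21)/(k**2 + 5*k + 6)
(s_(k+1) − s_k) − t_k = 3**k*(2*k**3 + 15*k**2 + 27*k + 15)/(k**2 + 5*k + 6)

Invalid: residual \frac{3^{k} \left(2 k^{3} + 15 k^{2} + 27 k + 15\right)}{k^{2} + 5 k + 6} ≠ 0.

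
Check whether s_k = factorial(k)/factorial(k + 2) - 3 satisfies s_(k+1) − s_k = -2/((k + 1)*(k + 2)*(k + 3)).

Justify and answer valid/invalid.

s_(k+1) = -(3*k**2 + 15*k + 17)/((k + 2)*(k + 3))
s_(k+1) − s_k = -2/((k + 1)*(k + 2)*(k + 3))
(s_(k+1) − s_k) − t_k = 0

valid; difference matches t_k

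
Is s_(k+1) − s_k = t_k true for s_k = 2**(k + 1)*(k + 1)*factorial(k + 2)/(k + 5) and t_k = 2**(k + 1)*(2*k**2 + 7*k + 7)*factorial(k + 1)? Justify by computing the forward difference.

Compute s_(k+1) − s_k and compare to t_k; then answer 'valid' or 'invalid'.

s_(k+1) = 2**(k + 2)*(k + 2)*factorial(k + 3)/(k + 6)
s_(k+1) − s_k = 2**(k + 1)*(2*k**3 + 19*k**2 + 55*k + 54)*factorial(k + 2)/((k + 5)*(k + 6))
(s_(k+1) − s_k) − t_k = -6*2**k*(2*k**3 + 17*k**2 + 41*k + 34)*factorial(k + 1)/((k + 5)*(k + 6))

Invalid: residual -6*2**k*(2*k**3 + 17*k**2 + 41*k + 34)*factorial(k + 1)/((k + 5)*(k + 6)) ≠ 0.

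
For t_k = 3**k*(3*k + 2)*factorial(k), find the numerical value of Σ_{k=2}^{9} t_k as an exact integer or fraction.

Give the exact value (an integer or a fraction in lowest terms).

Σ = 214277011182

t_(k+1)/t_k = 3*(k + 1)*(3*k + 5)/(3*k + 2).
Normal form (A,B,C) = (3*k + 3, 1, k + 2/3).
f must satisfy (3*k + 3)·f(k+1) − (1)·f(k) = k + 2/3.
d = 0 from the (1,0,1) case.
A polynomial solution: f(k) = 1/3.
Get s_k = R·t_k = 3**k*factorial(k) with R(k) = B(k−1)f(k)/C(k) = 1/(3*k + 2).
s_(k+1) − s_k = 3**k*(3*k + 2)*factorial(k) = t_k.
Evaluate s at k=10 and k=2: 214277011200 and 18; difference 214277011182.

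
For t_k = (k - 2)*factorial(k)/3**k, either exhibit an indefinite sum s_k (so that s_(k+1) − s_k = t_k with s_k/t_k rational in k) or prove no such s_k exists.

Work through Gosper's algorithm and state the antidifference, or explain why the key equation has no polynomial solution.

The ratio is (k**2 - 1)/(3*(k - 2)).
Gosper form: A/B · C(k+1)/C(k) with A=k/3 + 1/3, B=1, C=k - 2.
Key eq: (k/3 + 1/3)·f(k+1) = (1)·f(k) + (k - 2).
From deg A=1, deg B=0, deg C=1: d=0.
Solve for f: f(k) = 3 (degree 0 ≤ 0).
So s_k = (B(k−1)f/C)·t_k = (3/(k - 2))·t_k = 3**(1 - k)*factorial(k).
Check: Δs_k = (k - 2)*factorial(k)/3**k. ✓

s_k = 3**(1 - k)*factorial(k)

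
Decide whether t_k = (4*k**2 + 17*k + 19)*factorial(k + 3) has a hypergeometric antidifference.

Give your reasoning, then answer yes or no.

Yes. s_k = (4*k + 1)*factorial(k + 3).

r(k) = (k + 4)*(17*k + 4*(k + 1)**2 + 36)/(4*k**2 + 17*k + 19) after simplifying.
A = k + 4, B = 1, C = k**2 + 17*k/4 + 19/4.
Key eq: (k + 4)·f(k+1) = (1)·f(k) + (k**2 + 17*k/4 + 19/4).
deg f ≤ 1 (via 1,0,2).
Coefficient equations give f(k) = (4*k + 1)/4.
So s_k = (B(k−1)f/C)·t_k = ((4*k + 1)/(4*k**2 + 17*k + 19))·t_k = (4*k + 1)*factorial(k + 3).
Δs = (4*k**2 + 17*k + 19)*factorial(k + 3), as required.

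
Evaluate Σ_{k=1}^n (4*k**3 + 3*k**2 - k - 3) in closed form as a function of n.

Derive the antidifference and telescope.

The ratio is (4*k**3 + 15*k**2 + 17*k + 3)/(4*k**3 + 3*k**2 - k - 3).
A = 1, B = 1, C = k**3 + 3*k**2/4 - k/4 - 3/4.
Set up (1)·f(k+1) − (1)·f(k) − (k**3 + 3*k**2/4 - k/4 - 3/4) = 0.
From deg A=0, deg B=0, deg C=3: d=4.
A polynomial solution: f(k) = k*(k - 2)*(k**2 + k + 1)/4.
So s_k = (B(k−1)f/C)·t_k = (k*(k - 2)*(k**2 + k + 1)/(4*k**3 + 3*k**2 - k - 3))·t_k = k*(k**3 - k**2 - k - 2).
Check: Δs_k = 4*k**3 + 3*k**2 - k - 3. ✓
Evaluate: s_(n+1) = n**4 + 3*n**3 + 2*n**2 - 3*n - 3; subtract s_(1) = -3 ⇒ S(n) = n*(n**3 + 3*n**2 + 2*n - 3).

S(n) = n*(n**3 + 3*n**2 + 2*n - 3)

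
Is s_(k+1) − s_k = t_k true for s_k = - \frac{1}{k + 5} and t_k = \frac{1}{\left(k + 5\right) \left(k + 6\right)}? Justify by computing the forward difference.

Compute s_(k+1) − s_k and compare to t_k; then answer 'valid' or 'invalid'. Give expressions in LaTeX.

s_(k+1) = -1/(k + 6)
s_(k+1) − s_k = 1/((k + 5)*(k + 6))
(s_(k+1) − s_k) − t_k = 0

Valid: the claim telescopes to t_k.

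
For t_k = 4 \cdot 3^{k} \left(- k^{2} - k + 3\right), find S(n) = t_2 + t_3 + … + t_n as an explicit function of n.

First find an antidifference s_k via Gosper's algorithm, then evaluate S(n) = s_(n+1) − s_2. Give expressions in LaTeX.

S(n) = - 6 \cdot 3^{n} n^{2} + 15 \cdot 3^{n} - 27

Ratio r(k) = 3*(k**2 + 3*k - 1)/(k**2 + k - 3).
Gosper form: A/B · C(k+1)/C(k) with A=3, B=1, C=k**2 + k - 3.
Solve (3)·f(k+1) − (1)·f(k) = k**2 + k - 3.
d = 2 from the (0,0,2) case.
Solve for f: f(k) = (2*k**2 - 4*k - 3)/4 (degree 2 ≤ 2).
Get s_k = R·t_k = 3**k*(-2*k**2 + 4*k + 3) with R(k) = B(k−1)f(k)/C(k) = (2*k**2 - 4*k - 3)/(4*(k**2 + k - 3)).
Δs = 4*3**k*(-k**2 - k + 3), as required.
Telescope: S(n) = s_(n+1) − s_(2) = 3**(n + 1)*(5 - 2*n**2) − (27) = -6*3**n*n**2 + 15*3**n - 27.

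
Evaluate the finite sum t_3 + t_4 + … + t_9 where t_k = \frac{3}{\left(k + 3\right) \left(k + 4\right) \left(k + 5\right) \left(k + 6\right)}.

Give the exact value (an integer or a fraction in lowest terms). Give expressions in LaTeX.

Σ = 19/7280

The ratio is (k + 3)/(k + 7).
Factor: A=k + 3; B=k + 7; C=1.
Set up (k + 3)·f(k+1) − (k + 6)·f(k) − (1) = 0.
Degrees (1,1,0) ⇒ d ≤ 3.
Solving with deg f ≤ 3: f(k) = k*(k**2 + 12*k + 47)/180.
Certificate R = B(k−1)f/C = k*(k + 6)*(k**2 + 12*k + 47)/180 gives s_k = k*(k**2 + 12*k + 47)/(60*(k + 3)*(k + 4)*(k + 5)).
Verify: 3/(k**4 + 18*k**3 + 119*k**2 + 342*k + 360) matches t_k.
Sum = s_(10) − s_(3); s_(10) = 89/5460, s_(3) = 23/1680 ⇒ 19/7280.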